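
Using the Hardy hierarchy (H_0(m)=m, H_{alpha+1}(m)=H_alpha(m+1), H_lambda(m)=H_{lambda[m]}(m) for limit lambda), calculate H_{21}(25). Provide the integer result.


H_21(25):
For finite ordinals k, H_k(n) = n + k (each successor step adds 1).
H_21(25) = 25 + 21 = 46

46


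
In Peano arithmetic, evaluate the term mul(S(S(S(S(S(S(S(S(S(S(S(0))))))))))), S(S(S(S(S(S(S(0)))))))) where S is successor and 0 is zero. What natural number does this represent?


mul(S^11(0), S^7(0)):
S^11(0) = 11
S^7(0) = 7
11 * 7 = 77

77


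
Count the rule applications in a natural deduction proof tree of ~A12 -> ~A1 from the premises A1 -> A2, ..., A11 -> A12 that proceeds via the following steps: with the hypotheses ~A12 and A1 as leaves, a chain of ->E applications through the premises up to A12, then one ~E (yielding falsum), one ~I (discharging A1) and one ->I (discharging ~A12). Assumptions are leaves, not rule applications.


From hypothesis A1, 11 ->E steps along the 11 premises yield A12.
~E with hypothesis ~A12 gives falsum (1 node); ~I discharging A1 gives ~A1 (1 node); ->I discharging ~A12 gives the goal (1 node).
Total = 11 + 3 = 14 inference nodes.

14


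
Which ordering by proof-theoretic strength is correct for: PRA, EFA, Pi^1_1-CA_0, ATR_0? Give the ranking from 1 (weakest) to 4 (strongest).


Ordering by consistency strength:
1. EFA
2. PRA
3. ATR_0
4. Pi^1_1-CA_0


PRA=2, EFA=1, Pi^1_1-CA_0=4, ATR_0=3


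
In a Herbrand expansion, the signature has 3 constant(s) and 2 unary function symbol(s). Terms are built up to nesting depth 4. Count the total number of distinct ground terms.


Herbrand terms by depth:
Depth 0: 3 constants
Depth 1: 6 new terms (running total: 9)
Depth 2: 12 new terms (running total: 21)
Depth 3: 24 new terms (running total: 45)
Depth 4: 48 new terms (running total: 93)
Total distinct ground terms = 93

93


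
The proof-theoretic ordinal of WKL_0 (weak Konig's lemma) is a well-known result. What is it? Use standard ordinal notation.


The proof-theoretic ordinal of WKL_0 (weak Konig's lemma) is a standard result in ordinal analysis.
This ordinal is the supremum of order types of primitive recursive well-orderings
that the theory can prove to be well-ordered.
For WKL_0 (weak Konig's lemma), the proof-theoretic ordinal is omega^omega.

omega^omega


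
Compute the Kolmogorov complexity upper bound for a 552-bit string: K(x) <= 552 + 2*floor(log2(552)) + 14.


floor(log2(552)) = 9
2 * 9 = 18
K(x) <= 552 + 18 + 14 = 584

584


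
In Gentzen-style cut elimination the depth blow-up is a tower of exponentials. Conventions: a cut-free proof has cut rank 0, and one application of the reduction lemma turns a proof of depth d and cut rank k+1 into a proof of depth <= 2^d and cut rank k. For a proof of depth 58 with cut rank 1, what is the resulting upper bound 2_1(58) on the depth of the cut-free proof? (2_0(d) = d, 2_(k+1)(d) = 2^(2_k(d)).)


Each rank reduction sends depth d to at most 2^d; cut rank r needs r reductions.
2_0(58) = 58
2_1(58) = 2^58 = 288230376151711744
Cut-free depth bound = 288230376151711744

288230376151711744


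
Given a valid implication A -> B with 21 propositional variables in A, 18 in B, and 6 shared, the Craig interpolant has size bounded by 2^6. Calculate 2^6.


Shared atoms = 6
Craig interpolant size bound = 2^6
= 64

64


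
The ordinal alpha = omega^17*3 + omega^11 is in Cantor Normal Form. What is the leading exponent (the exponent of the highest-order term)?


CNF: omega^17*3 + omega^11
The leading term is omega^17*3, which has exponent 17.

17


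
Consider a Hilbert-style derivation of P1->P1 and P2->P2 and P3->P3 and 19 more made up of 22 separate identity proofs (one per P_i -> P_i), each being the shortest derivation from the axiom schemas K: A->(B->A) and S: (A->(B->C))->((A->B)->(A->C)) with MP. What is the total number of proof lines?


The shortest proof of A->A from K and S in the Hilbert calculus has exactly 5 lines:
(1) K instance A->((A->A)->A), (2) S instance, (3) MP on 1,2, (4) K instance A->(A->A), (5) MP on 3,4.
For 22 independent identities: 22 * 5 = 110 lines total.

110


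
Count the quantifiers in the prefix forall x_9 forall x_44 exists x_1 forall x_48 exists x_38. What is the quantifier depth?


Quantifier prefix has 5 quantifier symbols.
Quantifier depth = 5

5


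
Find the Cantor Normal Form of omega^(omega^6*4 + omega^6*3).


omega^(omega^6*4 + omega^6*3):
Both terms of the exponent have the same exponent 6, so they merge: omega^6*4 + omega^6*3 = omega^6*(4+3) = omega^6*7.
omega raised to a CNF ordinal is a single CNF term: Result = omega^(omega^6*7)

omega^(omega^6*7)


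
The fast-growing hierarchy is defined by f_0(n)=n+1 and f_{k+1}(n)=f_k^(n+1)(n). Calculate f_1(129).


f_1(129) = f_0^130(129)
f_0 adds 1 each time, applied 130 times.
f_1(129) = 129 + 130 = 259

259


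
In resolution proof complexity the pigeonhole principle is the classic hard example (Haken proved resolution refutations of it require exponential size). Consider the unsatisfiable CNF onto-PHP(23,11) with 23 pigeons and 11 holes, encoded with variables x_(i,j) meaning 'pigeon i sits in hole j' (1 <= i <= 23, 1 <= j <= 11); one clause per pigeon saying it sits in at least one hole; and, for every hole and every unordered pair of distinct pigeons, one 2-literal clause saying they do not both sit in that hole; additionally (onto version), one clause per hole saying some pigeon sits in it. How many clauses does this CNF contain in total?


onto-PHP(23,11): 23 pigeons, 11 holes, 23*11 = 253 variables.
- pigeon clauses: one per pigeon -> 23 clauses
- hole clauses: 11 holes * C(23,2) = 11 * 253 -> 2783 clauses
- onto clauses: one per hole -> 11 clauses
Total clauses = 23 + 2783 + 11 = 2817

2817


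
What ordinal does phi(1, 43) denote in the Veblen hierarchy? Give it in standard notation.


phi(1, 43):
phi(1, beta) = epsilon_beta (the beta-th epsilon number).
phi(1, 43) = epsilon_43

epsilon_43


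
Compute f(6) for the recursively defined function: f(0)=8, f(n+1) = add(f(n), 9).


f(0) = 8
f(1) = add(f(0), 9) = add(8, 9) = 17
f(2) = add(f(1), 9) = add(17, 9) = 26
f(3) = add(f(2), 9) = add(26, 9) = 35
f(4) = add(f(3), 9) = add(35, 9) = 44
f(5) = add(f(4), 9) = add(44, 9) = 53
f(6) = add(f(5), 9) = add(53, 9) = 62


62


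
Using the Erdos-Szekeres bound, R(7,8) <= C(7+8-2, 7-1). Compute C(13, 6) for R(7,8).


R(7,8) <= C(7+8-2, 7-1) = C(13, 6)
C(13, 6) = 13! / (6! * 7!)
= 1716

1716


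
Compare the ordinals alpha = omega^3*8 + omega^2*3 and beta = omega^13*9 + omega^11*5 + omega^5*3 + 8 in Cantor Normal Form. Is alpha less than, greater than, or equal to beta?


Compare term by term from highest exponent:
alpha = omega^3*8 + omega^2*3
beta = omega^13*9 + omega^11*5 + omega^5*3 + 8
Term 1: alpha has omega^3*8, beta has omega^13*9
Term 2: alpha has omega^2*3, beta has omega^11*5
Term 3: alpha has omega^0*0, beta has omega^5*3
Term 4: alpha has omega^0*0, beta has omega^0*8
Result: alpha < beta

alpha < beta


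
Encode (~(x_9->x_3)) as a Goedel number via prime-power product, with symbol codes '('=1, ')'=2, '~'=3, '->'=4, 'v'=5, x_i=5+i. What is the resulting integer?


Formula: (~(x_9->x_3))
Symbol codes: [1, 3, 1, 14, 4, 8, 2, 2]
Primes: [2, 3, 5, 7, 11, 13, 17, 19]
p_1^1 = 2^1 = 2
p_2^3 = 3^3 = 27
p_3^1 = 5^1 = 5
p_4^14 = 7^14 = 678223072849
p_5^4 = 11^4 = 14641
p_6^8 = 13^8 = 815730721
p_7^2 = 17^2 = 289
p_8^2 = 19^2 = 361
Product = 228170202643571407959053628183870

228170202643571407959053628183870


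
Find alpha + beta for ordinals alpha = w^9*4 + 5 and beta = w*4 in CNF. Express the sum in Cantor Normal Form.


Ordinal addition (w^9*4 + 5) + w*4:
alpha's leading term has exponent 9 > beta's exponent 1, so it survives.
alpha's tail term has exponent 0 < beta's exponent 1, so it is absorbed by beta.
In ordinal addition, any term followed by a strictly larger-exponent term is absorbed.
Result = w^9*4 + w*4

w^9*4 + w*4


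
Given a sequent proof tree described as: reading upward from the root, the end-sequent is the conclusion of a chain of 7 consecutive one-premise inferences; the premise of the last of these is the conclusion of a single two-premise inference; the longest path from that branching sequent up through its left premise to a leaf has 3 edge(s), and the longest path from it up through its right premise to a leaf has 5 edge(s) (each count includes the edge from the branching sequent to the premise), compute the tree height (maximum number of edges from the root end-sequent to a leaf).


Longest path through the left premise: 3 edges (measured from the branching sequent)
Longest path through the right premise: 5 edges
Height of the subtree rooted at the branching sequent: max(3, 5) = 5
The branching sequent sits 7 edges above the root (the chain of one-premise inferences), so height = 5 + 7 = 12

12


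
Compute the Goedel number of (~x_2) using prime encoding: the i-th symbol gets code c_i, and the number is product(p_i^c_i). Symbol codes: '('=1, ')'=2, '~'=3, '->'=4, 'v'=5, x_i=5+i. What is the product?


Formula: (~x_2)
Symbol codes: [1, 3, 7, 2]
Primes: [2, 3, 5, 7]
p_1^1 = 2^1 = 2
p_2^3 = 3^3 = 27
p_3^7 = 5^7 = 78125
p_4^2 = 7^2 = 49
Product = 206718750

206718750


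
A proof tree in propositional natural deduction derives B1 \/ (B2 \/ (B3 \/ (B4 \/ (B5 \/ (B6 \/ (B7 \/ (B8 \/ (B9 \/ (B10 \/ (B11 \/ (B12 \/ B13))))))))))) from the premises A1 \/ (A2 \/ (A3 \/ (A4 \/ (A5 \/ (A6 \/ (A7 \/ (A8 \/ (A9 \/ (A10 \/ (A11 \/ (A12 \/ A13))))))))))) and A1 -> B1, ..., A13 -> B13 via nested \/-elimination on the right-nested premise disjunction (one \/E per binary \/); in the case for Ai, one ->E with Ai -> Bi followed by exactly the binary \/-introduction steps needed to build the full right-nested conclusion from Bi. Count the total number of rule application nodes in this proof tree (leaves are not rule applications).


Constructive dilemma with 13 branches, all disjunctions right-nested:
- \/E: the premise has 12 binary \/, each eliminated once: 12 nodes.
- ->E: one per case (Ai with Ai -> Bi gives Bi): 13 nodes.
- \/I: in case i < n, Bi needs 1 step to form Bi \/ (B(i+1) \/ ...) and then i-1 steps to prepend B(i-1), ..., B1, i.e. i steps; in case i = n, B13 needs 12 prepend steps.
  \/I total = (1 + 2 + ... + 12) + 12 = 78 + 12 = 90 nodes.
Total = 12 + 13 + 90 = 115

115


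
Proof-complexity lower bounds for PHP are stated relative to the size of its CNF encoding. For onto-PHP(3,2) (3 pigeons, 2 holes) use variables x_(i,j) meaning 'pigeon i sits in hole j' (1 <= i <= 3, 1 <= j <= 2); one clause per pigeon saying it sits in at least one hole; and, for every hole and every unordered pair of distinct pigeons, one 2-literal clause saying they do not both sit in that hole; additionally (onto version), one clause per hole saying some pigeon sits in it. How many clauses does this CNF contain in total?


onto-PHP(3,2): 3 pigeons, 2 holes, 3*2 = 6 variables.
- pigeon clauses: one per pigeon -> 3 clauses
- hole clauses: 2 holes * C(3,2) = 2 * 3 -> 6 clauses
- onto clauses: one per hole -> 2 clauses
Total clauses = 3 + 6 + 2 = 11

11


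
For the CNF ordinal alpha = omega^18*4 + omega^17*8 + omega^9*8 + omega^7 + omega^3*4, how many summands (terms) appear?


CNF: omega^18*4 + omega^17*8 + omega^9*8 + omega^7 + omega^3*4
Count the summands separated by '+':
  term 1: omega^18*4
  term 2: omega^17*8
  term 3: omega^9*8
  term 4: omega^7
  term 5: omega^3*4
Total terms = 5

5


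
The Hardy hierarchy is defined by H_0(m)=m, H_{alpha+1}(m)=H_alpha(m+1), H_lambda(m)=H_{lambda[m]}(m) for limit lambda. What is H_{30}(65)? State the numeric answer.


H_30(65):
For finite ordinals k, H_k(n) = n + k (each successor step adds 1).
H_30(65) = 65 + 30 = 95

95


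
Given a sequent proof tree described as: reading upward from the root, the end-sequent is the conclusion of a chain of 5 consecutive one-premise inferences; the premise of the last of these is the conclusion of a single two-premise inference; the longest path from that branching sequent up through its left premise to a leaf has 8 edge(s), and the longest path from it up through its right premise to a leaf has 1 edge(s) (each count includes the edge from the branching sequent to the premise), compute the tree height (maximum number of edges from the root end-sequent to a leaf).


Longest path through the left premise: 8 edges (measured from the branching sequent)
Longest path through the right premise: 1 edges
Height of the subtree rooted at the branching sequent: max(8, 1) = 8
The branching sequent sits 5 edges above the root (the chain of one-premise inferences), so height = 8 + 5 = 13

13


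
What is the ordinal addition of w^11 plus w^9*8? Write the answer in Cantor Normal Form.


Ordinal addition w^11 + w^9*8:
Leading exponent of alpha (11) > leading exponent of beta (9).
Since alpha's term has higher exponent than beta's leading term,
the sum is simply alpha followed by beta.
Result = w^11 + w^9*8

w^11 + w^9*8


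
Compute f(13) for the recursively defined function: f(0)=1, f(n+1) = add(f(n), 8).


f(0) = 1
f(1) = add(f(0), 8) = add(1, 8) = 9
f(2) = add(f(1), 8) = add(9, 8) = 17
f(3) = add(f(2), 8) = add(17, 8) = 25
f(4) = add(f(3), 8) = add(25, 8) = 33
f(5) = add(f(4), 8) = add(33, 8) = 41
f(6) = add(f(5), 8) = add(41, 8) = 49
f(7) = add(f(6), 8) = add(49, 8) = 57
f(8) = add(f(7), 8) = add(57, 8) = 65
f(9) = add(f(8), 8) = add(65, 8) = 73
f(10) = add(f(9), 8) = add(73, 8) = 81
f(11) = add(f(10), 8) = add(81, 8) = 89
f(12) = add(f(11), 8) = add(89, 8) = 97
f(13) = add(f(12), 8) = add(97, 8) = 105


105


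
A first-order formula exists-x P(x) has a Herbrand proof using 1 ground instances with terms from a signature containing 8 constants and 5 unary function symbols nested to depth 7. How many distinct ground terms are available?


Herbrand terms by depth:
Depth 0: 8 constants
Depth 1: 40 new terms (running total: 48)
Depth 2: 200 new terms (running total: 248)
Depth 3: 1000 new terms (running total: 1248)
Depth 4: 5000 new terms (running total: 6248)
Depth 5: 25000 new terms (running total: 31248)
Depth 6: 125000 new terms (running total: 156248)
Depth 7: 625000 new terms (running total: 781248)
Total distinct ground terms = 781248

781248


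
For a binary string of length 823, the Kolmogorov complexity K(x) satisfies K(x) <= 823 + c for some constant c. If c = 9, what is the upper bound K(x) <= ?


K(x) <= |x| + c = 823 + 9 = 832

832


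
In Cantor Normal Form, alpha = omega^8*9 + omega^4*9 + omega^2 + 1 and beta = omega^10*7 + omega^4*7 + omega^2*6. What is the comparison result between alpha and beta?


Compare term by term from highest exponent:
alpha = omega^8*9 + omega^4*9 + omega^2 + 1
beta = omega^10*7 + omega^4*7 + omega^2*6
Term 1: alpha has omega^8*9, beta has omega^10*7
Term 2: alpha has omega^4*9, beta has omega^4*7
Term 3: alpha has omega^2*1, beta has omega^2*6
Term 4: alpha has omega^0*1, beta has omega^0*0
Result: alpha < beta

alpha < beta


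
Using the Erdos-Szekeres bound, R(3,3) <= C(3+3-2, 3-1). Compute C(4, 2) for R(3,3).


R(3,3) <= C(3+3-2, 3-1) = C(4, 2)
C(4, 2) = 4! / (2! * 2!)
= 6

6


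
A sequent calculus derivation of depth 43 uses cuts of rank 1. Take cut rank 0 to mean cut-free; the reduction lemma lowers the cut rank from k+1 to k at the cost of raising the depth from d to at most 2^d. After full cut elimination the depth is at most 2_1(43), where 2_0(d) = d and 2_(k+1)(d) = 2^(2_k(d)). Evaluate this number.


Each rank reduction sends depth d to at most 2^d; cut rank r needs r reductions.
2_0(43) = 43
2_1(43) = 2^43 = 8796093022208
Cut-free depth bound = 8796093022208

8796093022208


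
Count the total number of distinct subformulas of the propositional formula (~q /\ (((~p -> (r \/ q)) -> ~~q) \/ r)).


Formula: (~q /\ (((~p -> (r \/ q)) -> ~~q) \/ r))
Subformulas found:
  1. q
  2. r
  3. p
  4. ~p
  5. ~q
  6. ~~q
  7. (r \/ q)
  8. (~p -> (r \/ q))
  9. ((~p -> (r \/ q)) -> ~~q)
  10. (((~p -> (r \/ q)) -> ~~q) \/ r)
  11. (~q /\ (((~p -> (r \/ q)) -> ~~q) \/ r))
Total distinct subformulas = 11

11


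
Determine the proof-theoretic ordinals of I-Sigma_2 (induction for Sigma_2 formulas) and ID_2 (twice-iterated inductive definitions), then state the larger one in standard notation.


Proof-theoretic ordinal of I-Sigma_2 (induction for Sigma_2 formulas): omega^(omega^omega)
Proof-theoretic ordinal of ID_2 (twice-iterated inductive definitions): psi_0(epsilon_{Omega_2+1})
Comparing: omega^(omega^omega) < psi_0(epsilon_{Omega_2+1}).
The larger ordinal is psi_0(epsilon_{Omega_2+1}) (from ID_2 (twice-iterated inductive definitions)).

psi_0(epsilon_{Omega_2+1})


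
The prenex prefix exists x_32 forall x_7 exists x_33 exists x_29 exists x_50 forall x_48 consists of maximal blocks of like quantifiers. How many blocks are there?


Alternations = 3.
Blocks = alternations + 1 = 4

4


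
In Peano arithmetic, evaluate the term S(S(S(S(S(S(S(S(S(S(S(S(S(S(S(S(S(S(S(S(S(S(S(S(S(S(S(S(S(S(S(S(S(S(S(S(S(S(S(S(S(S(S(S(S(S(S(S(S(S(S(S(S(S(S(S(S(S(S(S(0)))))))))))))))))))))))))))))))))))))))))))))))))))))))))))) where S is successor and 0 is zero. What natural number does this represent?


Counting successors applied to 0:
60 applications of S to 0 = 60

60


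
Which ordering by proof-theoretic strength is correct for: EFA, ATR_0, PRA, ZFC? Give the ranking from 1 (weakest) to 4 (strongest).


Ordering by consistency strength:
1. EFA
2. PRA
3. ATR_0
4. ZFC


EFA=1, ATR_0=3, PRA=2, ZFC=4


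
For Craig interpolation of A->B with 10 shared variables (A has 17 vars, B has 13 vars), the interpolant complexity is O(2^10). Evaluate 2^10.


Shared atoms = 10
Craig interpolant size bound = 2^10
= 1024

1024


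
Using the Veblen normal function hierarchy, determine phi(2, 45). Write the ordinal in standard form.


phi(2, 45):
phi(2, beta) = zeta_beta (the beta-th zeta number, fixed point of epsilon).
phi(2, 45) = zeta_45

zeta_45


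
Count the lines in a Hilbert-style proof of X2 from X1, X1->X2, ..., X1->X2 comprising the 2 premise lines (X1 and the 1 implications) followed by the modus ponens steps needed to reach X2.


We have 2 premise lines: X1 and 1 implications.
Each implication is detached once by MP, giving 1 MP lines.
2 premise lines + 1 MP lines = 3 total lines.

3


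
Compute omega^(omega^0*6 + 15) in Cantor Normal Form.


omega^(omega^0*6 + 15):
omega^0 = 1, so the exponent is 6 + 15 = 21 (finite ordinal addition).
Result = omega^21, already a single CNF term.

omega^21


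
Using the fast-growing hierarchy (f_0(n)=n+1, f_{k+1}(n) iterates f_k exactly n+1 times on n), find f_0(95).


f_0(95) = 95 + 1 = 96

96


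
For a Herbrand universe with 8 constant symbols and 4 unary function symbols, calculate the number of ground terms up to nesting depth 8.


Herbrand terms by depth:
Depth 0: 8 constants
Depth 1: 32 new terms (running total: 40)
Depth 2: 128 new terms (running total: 168)
Depth 3: 512 new terms (running total: 680)
Depth 4: 2048 new terms (running total: 2728)
Depth 5: 8192 new terms (running total: 10920)
Depth 6: 32768 new terms (running total: 43688)
Depth 7: 131072 new terms (running total: 174760)
Depth 8: 524288 new terms (running total: 699048)
Total distinct ground terms = 699048

699048


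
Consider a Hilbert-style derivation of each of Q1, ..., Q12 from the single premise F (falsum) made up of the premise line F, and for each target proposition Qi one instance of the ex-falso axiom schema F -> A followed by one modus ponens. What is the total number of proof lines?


Ex falso, line by line:
- 1 premise line (F)
- 12 targets, each needing 1 axiom instance (F -> Qi) + 1 MP = 2 lines: 2 * 12 = 24
Total = 1 + 24 = 25 lines.

25


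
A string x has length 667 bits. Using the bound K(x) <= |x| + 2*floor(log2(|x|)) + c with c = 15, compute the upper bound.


floor(log2(667)) = 9
2 * 9 = 18
K(x) <= 667 + 18 + 15 = 700

700


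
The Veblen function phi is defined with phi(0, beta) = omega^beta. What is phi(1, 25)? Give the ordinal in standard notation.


phi(1, 25):
phi(1, beta) = epsilon_beta (the beta-th epsilon number).
phi(1, 25) = epsilon_25

epsilon_25


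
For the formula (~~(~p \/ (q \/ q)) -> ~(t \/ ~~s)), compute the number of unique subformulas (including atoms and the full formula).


Formula: (~~(~p \/ (q \/ q)) -> ~(t \/ ~~s))
Subformulas found:
  1. q
  2. s
  3. t
  4. p
  5. ~p
  6. ~s
  7. ~~s
  8. (q \/ q)
  9. (t \/ ~~s)
  10. ~(t \/ ~~s)
  11. (~p \/ (q \/ q))
  12. ~(~p \/ (q \/ q))
  13. ~~(~p \/ (q \/ q))
  14. (~~(~p \/ (q \/ q)) -> ~(t \/ ~~s))
Total distinct subformulas = 14

14


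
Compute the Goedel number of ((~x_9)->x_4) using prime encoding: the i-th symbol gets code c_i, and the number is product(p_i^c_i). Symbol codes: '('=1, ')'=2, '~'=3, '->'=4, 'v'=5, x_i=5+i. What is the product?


Formula: ((~x_9)->x_4)
Symbol codes: [1, 1, 3, 14, 2, 4, 9, 2]
Primes: [2, 3, 5, 7, 11, 13, 17, 19]
p_1^1 = 2^1 = 2
p_2^1 = 3^1 = 3
p_3^3 = 5^3 = 125
p_4^14 = 7^14 = 678223072849
p_5^2 = 11^2 = 121
p_6^4 = 13^4 = 28561
p_7^9 = 17^9 = 118587876497
p_8^2 = 19^2 = 361
Product = 75255820899459487820793102897804750

75255820899459487820793102897804750


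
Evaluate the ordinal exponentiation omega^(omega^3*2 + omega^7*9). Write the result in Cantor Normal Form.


omega^(omega^3*2 + omega^7*9):
In ordinal addition a term is absorbed by a following term of strictly larger exponent: 3 < 7, so omega^3*2 + omega^7*9 = omega^7*9.
omega raised to a CNF ordinal is a single CNF term: Result = omega^(omega^7*9)

omega^(omega^7*9)


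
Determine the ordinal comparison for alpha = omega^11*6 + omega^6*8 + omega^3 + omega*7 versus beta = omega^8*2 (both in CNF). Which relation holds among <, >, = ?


Compare term by term from highest exponent:
alpha = omega^11*6 + omega^6*8 + omega^3 + omega*7
beta = omega^8*2
Term 1: alpha has omega^11*6, beta has omega^8*2
Term 2: alpha has omega^6*8, beta has omega^0*0
Term 3: alpha has omega^3*1, beta has omega^0*0
Term 4: alpha has omega^1*7, beta has omega^0*0
Result: alpha > beta

alpha > beta


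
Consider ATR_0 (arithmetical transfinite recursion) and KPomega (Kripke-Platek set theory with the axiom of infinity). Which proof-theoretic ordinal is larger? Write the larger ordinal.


Proof-theoretic ordinal of ATR_0 (arithmetical transfinite recursion): Gamma_0
Proof-theoretic ordinal of KPomega (Kripke-Platek set theory with the axiom of infinity): psi_0(epsilon_{Omega+1})
Comparing: Gamma_0 < psi_0(epsilon_{Omega+1}).
The larger ordinal is psi_0(epsilon_{Omega+1}) (from KPomega (Kripke-Platek set theory with the axiom of infinity)).

psi_0(epsilon_{Omega+1})


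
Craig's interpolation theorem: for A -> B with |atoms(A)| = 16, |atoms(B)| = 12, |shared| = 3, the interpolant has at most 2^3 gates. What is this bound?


Shared atoms = 3
Craig interpolant size bound = 2^3
= 8

8


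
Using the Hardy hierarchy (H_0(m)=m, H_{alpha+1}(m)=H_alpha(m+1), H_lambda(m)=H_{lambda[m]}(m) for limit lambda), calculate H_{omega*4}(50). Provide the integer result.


H_{omega*4}(50):
For the Hardy hierarchy, H_{omega*k}(n) = 2^k * n.
2^4 = 16.
16 * 50 = 800

800


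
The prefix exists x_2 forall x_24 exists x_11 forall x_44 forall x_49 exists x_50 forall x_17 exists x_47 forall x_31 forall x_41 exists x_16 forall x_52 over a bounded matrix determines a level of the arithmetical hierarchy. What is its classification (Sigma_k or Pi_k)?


Leading quantifier is exists, so the class is Sigma.
Number of quantifier blocks = alternations + 1 = 9 + 1 = 10.
Classification: Sigma_10

Sigma_10


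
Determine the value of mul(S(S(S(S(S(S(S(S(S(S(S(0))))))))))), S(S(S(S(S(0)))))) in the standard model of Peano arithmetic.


mul(S^11(0), S^5(0)):
S^11(0) = 11
S^5(0) = 5
11 * 5 = 55

55


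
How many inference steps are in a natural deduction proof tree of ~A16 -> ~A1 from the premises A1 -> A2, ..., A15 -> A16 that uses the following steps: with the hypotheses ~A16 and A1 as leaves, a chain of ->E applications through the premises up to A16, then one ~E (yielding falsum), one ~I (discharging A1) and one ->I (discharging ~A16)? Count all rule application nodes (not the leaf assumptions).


From hypothesis A1, 15 ->E steps along the 15 premises yield A16.
~E with hypothesis ~A16 gives falsum (1 node); ~I discharging A1 gives ~A1 (1 node); ->I discharging ~A16 gives the goal (1 node).
Total = 15 + 3 = 18 inference nodes.

18


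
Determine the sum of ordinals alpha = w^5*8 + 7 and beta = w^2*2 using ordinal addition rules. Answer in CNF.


Ordinal addition (w^5*8 + 7) + w^2*2:
alpha's leading term has exponent 5 > beta's exponent 2, so it survives.
alpha's tail term has exponent 0 < beta's exponent 2, so it is absorbed by beta.
In ordinal addition, any term followed by a strictly larger-exponent term is absorbed.
Result = w^5*8 + w^2*2

w^5*8 + w^2*2


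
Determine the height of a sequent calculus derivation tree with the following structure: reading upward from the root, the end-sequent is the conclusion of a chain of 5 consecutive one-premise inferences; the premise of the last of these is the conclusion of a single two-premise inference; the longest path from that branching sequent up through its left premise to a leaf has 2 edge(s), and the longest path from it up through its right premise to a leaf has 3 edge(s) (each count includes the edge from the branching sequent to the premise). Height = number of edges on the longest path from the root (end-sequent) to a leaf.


Longest path through the left premise: 2 edges (measured from the branching sequent)
Longest path through the right premise: 3 edges
Height of the subtree rooted at the branching sequent: max(2, 3) = 3
The branching sequent sits 5 edges above the root (the chain of one-premise inferences), so height = 3 + 5 = 8

8


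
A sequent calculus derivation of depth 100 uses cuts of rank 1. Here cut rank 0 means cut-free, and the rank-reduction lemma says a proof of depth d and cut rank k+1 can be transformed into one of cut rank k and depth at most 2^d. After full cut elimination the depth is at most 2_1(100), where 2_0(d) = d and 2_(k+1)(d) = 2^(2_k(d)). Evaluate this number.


Each rank reduction sends depth d to at most 2^d; cut rank r needs r reductions.
2_0(100) = 100
2_1(100) = 2^100 = 1267650600228229401496703205376
Cut-free depth bound = 1267650600228229401496703205376

1267650600228229401496703205376


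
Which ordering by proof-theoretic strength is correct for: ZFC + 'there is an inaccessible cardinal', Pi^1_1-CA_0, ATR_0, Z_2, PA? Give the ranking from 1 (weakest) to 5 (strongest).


Ordering by consistency strength:
1. PA
2. ATR_0
3. Pi^1_1-CA_0
4. Z_2
5. ZFC + 'there is an inaccessible cardinal'


ZFC + 'there is an inaccessible cardinal'=5, Pi^1_1-CA_0=3, ATR_0=2, Z_2=4, PA=1


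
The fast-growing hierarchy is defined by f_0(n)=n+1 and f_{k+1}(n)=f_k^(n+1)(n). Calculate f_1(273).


f_1(273) = f_0^274(273)
f_0 adds 1 each time, applied 274 times.
f_1(273) = 273 + 274 = 547

547


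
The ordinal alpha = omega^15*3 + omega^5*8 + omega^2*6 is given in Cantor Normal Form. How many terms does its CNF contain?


CNF: omega^15*3 + omega^5*8 + omega^2*6
Count the summands separated by '+':
  term 1: omega^15*3
  term 2: omega^5*8
  term 3: omega^2*6
Total terms = 3

3


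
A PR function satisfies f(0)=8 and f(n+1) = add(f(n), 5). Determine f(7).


f(0) = 8
f(1) = add(f(0), 5) = add(8, 5) = 13
f(2) = add(f(1), 5) = add(13, 5) = 18
f(3) = add(f(2), 5) = add(18, 5) = 23
f(4) = add(f(3), 5) = add(23, 5) = 28
f(5) = add(f(4), 5) = add(28, 5) = 33
f(6) = add(f(5), 5) = add(33, 5) = 38
f(7) = add(f(6), 5) = add(38, 5) = 43


43


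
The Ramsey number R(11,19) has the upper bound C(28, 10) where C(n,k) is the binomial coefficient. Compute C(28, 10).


R(11,19) <= C(11+19-2, 11-1) = C(28, 10)
C(28, 10) = 28! / (10! * 18!)
= 13123110

13123110


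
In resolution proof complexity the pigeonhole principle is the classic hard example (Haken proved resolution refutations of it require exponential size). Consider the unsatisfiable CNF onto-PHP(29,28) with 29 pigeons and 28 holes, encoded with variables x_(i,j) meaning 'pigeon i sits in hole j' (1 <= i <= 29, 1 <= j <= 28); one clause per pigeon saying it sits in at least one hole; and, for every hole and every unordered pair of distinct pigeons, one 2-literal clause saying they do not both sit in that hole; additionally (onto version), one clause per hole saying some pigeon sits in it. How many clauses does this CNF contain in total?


onto-PHP(29,28): 29 pigeons, 28 holes, 29*28 = 812 variables.
- pigeon clauses: one per pigeon -> 29 clauses
- hole clauses: 28 holes * C(29,2) = 28 * 406 -> 11368 clauses
- onto clauses: one per hole -> 28 clauses
Total clauses = 29 + 11368 + 28 = 11425

11425


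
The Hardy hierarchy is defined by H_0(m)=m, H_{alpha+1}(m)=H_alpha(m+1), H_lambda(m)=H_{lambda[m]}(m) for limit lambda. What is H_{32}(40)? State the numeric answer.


H_32(40):
For finite ordinals k, H_k(n) = n + k (each successor step adds 1).
H_32(40) = 40 + 32 = 72

72


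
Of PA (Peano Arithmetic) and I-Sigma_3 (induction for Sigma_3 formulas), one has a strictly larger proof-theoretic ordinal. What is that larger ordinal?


Proof-theoretic ordinal of PA (Peano Arithmetic): epsilon_0
Proof-theoretic ordinal of I-Sigma_3 (induction for Sigma_3 formulas): omega^(omega^(omega^omega))
Comparing: omega^(omega^(omega^omega)) < epsilon_0.
The larger ordinal is epsilon_0 (from PA (Peano Arithmetic)).

epsilon_0


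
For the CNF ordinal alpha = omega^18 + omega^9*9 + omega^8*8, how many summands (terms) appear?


CNF: omega^18 + omega^9*9 + omega^8*8
Count the summands separated by '+':
  term 1: omega^18
  term 2: omega^9*9
  term 3: omega^8*8
Total terms = 3

3


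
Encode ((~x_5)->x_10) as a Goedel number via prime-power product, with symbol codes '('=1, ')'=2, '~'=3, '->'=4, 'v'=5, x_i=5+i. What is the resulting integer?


Formula: ((~x_5)->x_10)
Symbol codes: [1, 1, 3, 10, 2, 4, 15, 2]
Primes: [2, 3, 5, 7, 11, 13, 17, 19]
p_1^1 = 2^1 = 2
p_2^1 = 3^1 = 3
p_3^3 = 5^3 = 125
p_4^10 = 7^10 = 282475249
p_5^2 = 11^2 = 121
p_6^4 = 13^4 = 28561
p_7^15 = 17^15 = 2862423051509815793
p_8^2 = 19^2 = 361
Product = 756556672058452915443170827121975052750

756556672058452915443170827121975052750


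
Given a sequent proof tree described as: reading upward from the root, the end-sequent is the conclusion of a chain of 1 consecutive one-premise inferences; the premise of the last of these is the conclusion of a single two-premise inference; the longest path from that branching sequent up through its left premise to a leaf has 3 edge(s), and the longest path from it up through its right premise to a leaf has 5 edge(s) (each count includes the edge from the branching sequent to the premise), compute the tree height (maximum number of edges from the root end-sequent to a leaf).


Longest path through the left premise: 3 edges (measured from the branching sequent)
Longest path through the right premise: 5 edges
Height of the subtree rooted at the branching sequent: max(3, 5) = 5
The branching sequent sits 1 edges above the root (the chain of one-premise inferences), so height = 5 + 1 = 6

6


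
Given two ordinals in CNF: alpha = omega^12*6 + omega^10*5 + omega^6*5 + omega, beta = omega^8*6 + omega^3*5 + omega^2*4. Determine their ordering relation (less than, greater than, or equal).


Compare term by term from highest exponent:
alpha = omega^12*6 + omega^10*5 + omega^6*5 + omega
beta = omega^8*6 + omega^3*5 + omega^2*4
Term 1: alpha has omega^12*6, beta has omega^8*6
Term 2: alpha has omega^10*5, beta has omega^3*5
Term 3: alpha has omega^6*5, beta has omega^2*4
Term 4: alpha has omega^1*1, beta has omega^0*0
Result: alpha > beta

alpha > beta


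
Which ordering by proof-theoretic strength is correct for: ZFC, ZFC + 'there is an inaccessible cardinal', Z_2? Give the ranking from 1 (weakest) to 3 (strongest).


Ordering by consistency strength:
1. Z_2
2. ZFC
3. ZFC + 'there is an inaccessible cardinal'


ZFC=2, ZFC + 'there is an inaccessible cardinal'=3, Z_2=1


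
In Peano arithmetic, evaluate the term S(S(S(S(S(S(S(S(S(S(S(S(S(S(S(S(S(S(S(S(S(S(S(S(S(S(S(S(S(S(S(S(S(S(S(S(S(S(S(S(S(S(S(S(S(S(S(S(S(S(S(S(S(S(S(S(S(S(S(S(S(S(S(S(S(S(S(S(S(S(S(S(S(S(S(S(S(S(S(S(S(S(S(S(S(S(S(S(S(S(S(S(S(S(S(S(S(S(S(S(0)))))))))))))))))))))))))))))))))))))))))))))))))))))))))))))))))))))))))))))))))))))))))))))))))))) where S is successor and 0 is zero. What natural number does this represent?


Counting successors applied to 0:
100 applications of S to 0 = 100

100


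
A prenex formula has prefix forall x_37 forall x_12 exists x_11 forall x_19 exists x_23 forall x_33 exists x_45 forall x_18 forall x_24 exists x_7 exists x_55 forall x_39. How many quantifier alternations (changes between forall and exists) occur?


Walk the prefix and count type changes:
  position 1: forall -> forall
  position 2: forall -> exists <-- alternation
  position 3: exists -> forall <-- alternation
  position 4: forall -> exists <-- alternation
  position 5: exists -> forall <-- alternation
  position 6: forall -> exists <-- alternation
  position 7: exists -> forall <-- alternation
  position 8: forall -> forall
  position 9: forall -> exists <-- alternation
  position 10: exists -> exists
  position 11: exists -> forall <-- alternation
Total alternations = 8

8


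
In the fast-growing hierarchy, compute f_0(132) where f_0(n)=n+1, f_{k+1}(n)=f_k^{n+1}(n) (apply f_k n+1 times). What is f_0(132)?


f_0(132) = 132 + 1 = 133

133


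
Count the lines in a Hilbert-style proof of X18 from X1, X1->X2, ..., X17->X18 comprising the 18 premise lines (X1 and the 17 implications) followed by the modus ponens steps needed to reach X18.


We have 18 premise lines: X1 and 17 implications.
Each implication is detached once by MP, giving 17 MP lines.
18 premise lines + 17 MP lines = 35 total lines.

35


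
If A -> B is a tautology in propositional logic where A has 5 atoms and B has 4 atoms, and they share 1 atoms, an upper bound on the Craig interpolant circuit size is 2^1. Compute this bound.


Shared atoms = 1
Craig interpolant size bound = 2^1
= 2

2


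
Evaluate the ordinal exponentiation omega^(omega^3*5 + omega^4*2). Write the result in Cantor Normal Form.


omega^(omega^3*5 + omega^4*2):
In ordinal addition a term is absorbed by a following term of strictly larger exponent: 3 < 4, so omega^3*5 + omega^4*2 = omega^4*2.
omega raised to a CNF ordinal is a single CNF term: Result = omega^(omega^4*2)

omega^(omega^4*2)


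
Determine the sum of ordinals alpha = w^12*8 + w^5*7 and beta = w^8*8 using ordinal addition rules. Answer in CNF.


Ordinal addition (w^12*8 + w^5*7) + w^8*8:
alpha's leading term has exponent 12 > beta's exponent 8, so it survives.
alpha's tail term has exponent 5 < beta's exponent 8, so it is absorbed by beta.
In ordinal addition, any term followed by a strictly larger-exponent term is absorbed.
Result = w^12*8 + w^8*8

w^12*8 + w^8*8


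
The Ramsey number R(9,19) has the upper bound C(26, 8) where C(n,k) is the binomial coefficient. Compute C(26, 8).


R(9,19) <= C(9+19-2, 9-1) = C(26, 8)
C(26, 8) = 26! / (8! * 18!)
= 1562275

1562275


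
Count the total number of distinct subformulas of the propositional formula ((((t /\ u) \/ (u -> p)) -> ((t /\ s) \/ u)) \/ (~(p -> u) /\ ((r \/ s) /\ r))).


Formula: ((((t /\ u) \/ (u -> p)) -> ((t /\ s) \/ u)) \/ (~(p -> u) /\ ((r \/ s) /\ r)))
Subformulas found:
  1. r
  2. u
  3. s
  4. t
  5. p
  6. (u -> p)
  7. (p -> u)
  8. (r \/ s)
  9. (t /\ s)
  10. (t /\ u)
  11. ~(p -> u)
  12. ((r \/ s) /\ r)
  13. ((t /\ s) \/ u)
  14. ((t /\ u) \/ (u -> p))
  15. (~(p -> u) /\ ((r \/ s) /\ r))
  16. (((t /\ u) \/ (u -> p)) -> ((t /\ s) \/ u))
  17. ((((t /\ u) \/ (u -> p)) -> ((t /\ s) \/ u)) \/ (~(p -> u) /\ ((r \/ s) /\ r)))
Total distinct subformulas = 17

17


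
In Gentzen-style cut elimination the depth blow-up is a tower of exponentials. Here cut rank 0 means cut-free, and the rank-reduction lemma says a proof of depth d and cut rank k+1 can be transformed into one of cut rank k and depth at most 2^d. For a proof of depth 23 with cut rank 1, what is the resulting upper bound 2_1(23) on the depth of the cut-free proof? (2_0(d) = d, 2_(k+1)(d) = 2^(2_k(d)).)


Each rank reduction sends depth d to at most 2^d; cut rank r needs r reductions.
2_0(23) = 23
2_1(23) = 2^23 = 8388608
Cut-free depth bound = 8388608

8388608


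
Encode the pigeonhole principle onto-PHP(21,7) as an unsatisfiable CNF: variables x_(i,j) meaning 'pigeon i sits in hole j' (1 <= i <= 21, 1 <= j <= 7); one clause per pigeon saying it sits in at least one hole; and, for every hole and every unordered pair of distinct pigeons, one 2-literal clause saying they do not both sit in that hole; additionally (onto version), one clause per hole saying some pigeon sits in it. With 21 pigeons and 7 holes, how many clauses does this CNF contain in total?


onto-PHP(21,7): 21 pigeons, 7 holes, 21*7 = 147 variables.
- pigeon clauses: one per pigeon -> 21 clauses
- hole clauses: 7 holes * C(21,2) = 7 * 210 -> 1470 clauses
- onto clauses: one per hole -> 7 clauses
Total clauses = 21 + 1470 + 7 = 1498

1498


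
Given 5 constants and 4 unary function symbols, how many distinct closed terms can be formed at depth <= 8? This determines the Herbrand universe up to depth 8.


Herbrand terms by depth:
Depth 0: 5 constants
Depth 1: 20 new terms (running total: 25)
Depth 2: 80 new terms (running total: 105)
Depth 3: 320 new terms (running total: 425)
Depth 4: 1280 new terms (running total: 1705)
Depth 5: 5120 new terms (running total: 6825)
Depth 6: 20480 new terms (running total: 27305)
Depth 7: 81920 new terms (running total: 109225)
Depth 8: 327680 new terms (running total: 436905)
Total distinct ground terms = 436905

436905


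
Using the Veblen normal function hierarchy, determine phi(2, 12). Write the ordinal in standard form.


phi(2, 12):
phi(2, beta) = zeta_beta (the beta-th zeta number, fixed point of epsilon).
phi(2, 12) = zeta_12

zeta_12


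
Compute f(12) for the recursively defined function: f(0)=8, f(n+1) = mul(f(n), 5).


f(0) = 8
f(1) = mul(f(0), 5) = mul(8, 5) = 40
f(2) = mul(f(1), 5) = mul(40, 5) = 200
f(3) = mul(f(2), 5) = mul(200, 5) = 1000
f(4) = mul(f(3), 5) = mul(1000, 5) = 5000
f(5) = mul(f(4), 5) = mul(5000, 5) = 25000
f(6) = mul(f(5), 5) = mul(25000, 5) = 125000
f(7) = mul(f(6), 5) = mul(125000, 5) = 625000
f(8) = mul(f(7), 5) = mul(625000, 5) = 3125000
f(9) = mul(f(8), 5) = mul(3125000, 5) = 15625000
f(10) = mul(f(9), 5) = mul(15625000, 5) = 78125000
f(11) = mul(f(10), 5) = mul(78125000, 5) = 390625000
f(12) = mul(f(11), 5) = mul(390625000, 5) = 1953125000


1953125000


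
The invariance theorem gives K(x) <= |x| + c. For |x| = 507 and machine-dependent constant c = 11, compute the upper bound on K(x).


K(x) <= |x| + c = 507 + 11 = 518

518


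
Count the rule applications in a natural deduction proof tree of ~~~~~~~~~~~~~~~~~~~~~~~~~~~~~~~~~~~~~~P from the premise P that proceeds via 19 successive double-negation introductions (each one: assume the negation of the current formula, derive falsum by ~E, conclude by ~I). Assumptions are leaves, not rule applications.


Each double-negation introduction (from C infer ~~C) uses 2 inference nodes: one ~E (C and ~C give falsum) and one ~I (discharge ~C).
19 double negations = 19 * 2 = 38 inference nodes.

38


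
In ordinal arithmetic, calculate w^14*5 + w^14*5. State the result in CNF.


Ordinal addition w^14*5 + w^14*5:
Both terms have the same exponent 14.
w^e*c + w^e*d = w^e*(c+d).
Result = w^14*(5+5) = w^14*10

w^14*10


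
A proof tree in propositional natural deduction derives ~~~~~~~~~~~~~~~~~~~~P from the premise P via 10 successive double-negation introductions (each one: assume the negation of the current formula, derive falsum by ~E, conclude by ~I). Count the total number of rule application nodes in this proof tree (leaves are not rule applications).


Each double-negation introduction (from C infer ~~C) uses 2 inference nodes: one ~E (C and ~C give falsum) and one ~I (discharge ~C).
10 double negations = 10 * 2 = 20 inference nodes.

20
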